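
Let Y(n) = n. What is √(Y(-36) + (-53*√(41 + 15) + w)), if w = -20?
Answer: √(-56 - 106*√14) ≈ 21.275*I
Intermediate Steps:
√(Y(-36) + (-53*√(41 + 15) + w)) = √(-36 + (-53*√(41 + 15) - 20)) = √(-36 + (-106*√14 - 20)) = √(-36 + (-20 - 106*√14)) = √(-56 - 106*√14)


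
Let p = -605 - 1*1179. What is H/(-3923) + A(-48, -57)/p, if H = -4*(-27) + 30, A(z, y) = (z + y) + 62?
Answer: -77503/6998632 ≈ -0.011074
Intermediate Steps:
A(z, y) = 62 + y + z (A(z, y) = (y + z) + 62 = 62 + y + z)
p = -1784 (p = -605 - 1179 = -1784)
H = 138 (H = 108 + 30 = 138)
H/(-3923) + A(-48, -57)/p = 138/(-3923) + (62 - 57 - 48)/(-1784) = 138*(-1/3923) - 43*(-1/1784) = -138/3923 + 43/1784 = -77503/6998632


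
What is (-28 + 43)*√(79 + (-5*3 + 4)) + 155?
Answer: 155 + 30*√17 ≈ 278.69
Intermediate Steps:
(-28 + 43)*√(79 + (-5*3 + 4)) + 155 = 15*√(79 + (-15 + 4)) + 155 = 15*√(79 - 11) + 155 = 15*√68 + 155 = 15*(2*√17) + 155 = 30*√17 + 155 = 155 + 30*√17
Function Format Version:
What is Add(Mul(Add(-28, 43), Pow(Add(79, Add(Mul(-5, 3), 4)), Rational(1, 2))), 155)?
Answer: Add(155, Mul(30, Pow(17, Rational(1, 2)))) ≈ 278.69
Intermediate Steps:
Add(Mul(Add(-28, 43), Pow(Add(79, Add(Mul(-5, 3), 4)), Rational(1, 2))), 155) = Add(Mul(15, Pow(Add(79, Add(-15, 4)), Rational(1, 2))), 155) = Add(Mul(15, Pow(Add(79, -11), Rational(1, 2))), 155) = Add(Mul(15, Pow(68, Rational(1, 2))), 155) = Add(Mul(15, Mul(2, Pow(17, Rational(1, 2)))), 155) = Add(Mul(30, Pow(17, Rational(1, 2))), 155) = Add(155, Mul(30, Pow(17, Rational(1, 2))))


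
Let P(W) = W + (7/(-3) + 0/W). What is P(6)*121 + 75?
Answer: 1556/3 ≈ 518.67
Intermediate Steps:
P(W) = -7/3 + W (P(W) = W + (7*(-⅓) + 0) = W + (-7/3 + 0) = W - 7/3 = -7/3 + W)
P(6)*121 + 75 = (-7/3 + 6)*121 + 75 = (11/3)*121 + 75 = 1331/3 + 75 = 1556/3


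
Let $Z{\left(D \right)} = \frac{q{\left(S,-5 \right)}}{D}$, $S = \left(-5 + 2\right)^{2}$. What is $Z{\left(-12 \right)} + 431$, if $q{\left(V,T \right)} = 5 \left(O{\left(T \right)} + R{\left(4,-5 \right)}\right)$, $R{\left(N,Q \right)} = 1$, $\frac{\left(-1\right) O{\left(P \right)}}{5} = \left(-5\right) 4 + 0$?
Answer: $\frac{4667}{12} \approx 388.92$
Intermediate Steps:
$O{\left(P \right)} = 100$ ($O{\left(P \right)} = - 5 \left(\left(-5\right) 4 + 0\right) = - 5 \left(-20 + 0\right) = \left(-5\right) \left(-20\right) = 100$)
$S = 9$ ($S = \left(-3\right)^{2} = 9$)
$q{\left(V,T \right)} = 505$ ($q{\left(V,T \right)} = 5 \left(100 + 1\right) = 5 \cdot 101 = 505$)
$Z{\left(D \right)} = \frac{505}{D}$
$Z{\left(-12 \right)} + 431 = \frac{505}{-12} + 431 = 505 \left(- \frac{1}{12}\right) + 431 = - \frac{505}{12} + 431 = \frac{4667}{12}$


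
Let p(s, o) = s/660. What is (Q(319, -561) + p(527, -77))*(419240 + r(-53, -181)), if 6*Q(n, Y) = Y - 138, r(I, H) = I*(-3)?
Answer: -32026565837/660 ≈ -4.8525e+7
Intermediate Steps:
r(I, H) = -3*I
Q(n, Y) = -23 + Y/6 (Q(n, Y) = (Y - 138)/6 = (-138 + Y)/6 = -23 + Y/6)
p(s, o) = s/660 (p(s, o) = s*(1/660) = s/660)
(Q(319, -561) + p(527, -77))*(419240 + r(-53, -181)) = ((-23 + (1/6)*(-561)) + (1/660)*527)*(419240 - 3*(-53)) = ((-23 - 187/2) + 527/660)*(419240 + 159) = (-233/2 + 527/660)*419399 = -76363/660*419399 = -32026565837/660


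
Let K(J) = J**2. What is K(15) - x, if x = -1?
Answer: 226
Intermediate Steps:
K(15) - x = 15**2 - 1*(-1) = 225 + 1 = 226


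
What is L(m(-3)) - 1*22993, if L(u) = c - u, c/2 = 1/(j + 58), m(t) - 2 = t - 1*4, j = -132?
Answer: -850557/37 ≈ -22988.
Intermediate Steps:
m(t) = -2 + t (m(t) = 2 + (t - 1*4) = 2 + (t - 4) = 2 + (-4 + t) = -2 + t)
c = -1/37 (c = 2/(-132 + 58) = 2/(-74) = 2*(-1/74) = -1/37 ≈ -0.027027)
L(u) = -1/37 - u
L(m(-3)) - 1*22993 = (-1/37 - (-2 - 3)) - 1*22993 = (-1/37 - 1*(-5)) - 22993 = (-1/37 + 5) - 22993 = 184/37 - 22993 = -850557/37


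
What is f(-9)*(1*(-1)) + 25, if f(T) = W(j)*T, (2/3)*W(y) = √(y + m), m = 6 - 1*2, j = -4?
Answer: 25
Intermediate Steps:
m = 4 (m = 6 - 2 = 4)
W(y) = 3*√(4 + y)/2 (W(y) = 3*√(y + 4)/2 = 3*√(4 + y)/2)
f(T) = 0 (f(T) = (3*√(4 - 4)/2)*T = (3*√0/2)*T = ((3/2)*0)*T = 0*T = 0)
f(-9)*(1*(-1)) + 25 = 0*(1*(-1)) + 25 = 0*(-1) + 25 = 0 + 25 = 25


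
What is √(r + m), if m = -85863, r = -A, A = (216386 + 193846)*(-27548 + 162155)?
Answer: I*√55220184687 ≈ 2.3499e+5*I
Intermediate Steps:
A = 55220098824 (A = 410232*134607 = 55220098824)
r = -55220098824 (r = -1*55220098824 = -55220098824)
√(r + m) = √(-55220098824 - 85863) = √(-55220184687) = I*√55220184687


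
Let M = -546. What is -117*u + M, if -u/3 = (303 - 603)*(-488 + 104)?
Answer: 40434654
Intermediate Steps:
u = -345600 (u = -3*(303 - 603)*(-488 + 104) = -(-900)*(-384) = -3*115200 = -345600)
-117*u + M = -117*(-345600) - 546 = 40435200 - 546 = 40434654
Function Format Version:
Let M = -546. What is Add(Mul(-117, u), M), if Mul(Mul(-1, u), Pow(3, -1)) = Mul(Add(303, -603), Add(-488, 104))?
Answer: 40434654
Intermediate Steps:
u = -345600 (u = Mul(-3, Mul(Add(303, -603), Add(-488, 104))) = Mul(-3, Mul(-300, -384)) = Mul(-3, 115200) = -345600)
Add(Mul(-117, u), M) = Add(Mul(-117, -345600), -546) = Add(40435200, -546) = 40434654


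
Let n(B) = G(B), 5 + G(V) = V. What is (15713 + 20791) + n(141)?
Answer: 36640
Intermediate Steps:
G(V) = -5 + V
n(B) = -5 + B
(15713 + 20791) + n(141) = (15713 + 20791) + (-5 + 141) = 36504 + 136 = 36640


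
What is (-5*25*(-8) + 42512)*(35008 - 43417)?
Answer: -365892408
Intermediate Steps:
(-5*25*(-8) + 42512)*(35008 - 43417) = (-125*(-8) + 42512)*(-8409) = (1000 + 42512)*(-8409) = 43512*(-8409) = -365892408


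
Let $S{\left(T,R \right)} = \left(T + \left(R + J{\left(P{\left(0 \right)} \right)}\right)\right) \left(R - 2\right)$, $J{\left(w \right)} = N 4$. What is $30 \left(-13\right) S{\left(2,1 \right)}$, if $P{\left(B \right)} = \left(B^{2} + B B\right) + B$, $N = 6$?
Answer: $10530$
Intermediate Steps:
$P{\left(B \right)} = B + 2 B^{2}$ ($P{\left(B \right)} = \left(B^{2} + B^{2}\right) + B = 2 B^{2} + B = B + 2 B^{2}$)
$J{\left(w \right)} = 24$ ($J{\left(w \right)} = 6 \cdot 4 = 24$)
$S{\left(T,R \right)} = \left(-2 + R\right) \left(24 + R + T\right)$ ($S{\left(T,R \right)} = \left(T + \left(R + 24\right)\right) \left(R - 2\right) = \left(T + \left(24 + R\right)\right) \left(-2 + R\right) = \left(24 + R + T\right) \left(-2 + R\right) = \left(-2 + R\right) \left(24 + R + T\right)$)
$30 \left(-13\right) S{\left(2,1 \right)} = 30 \left(-13\right) \left(-48 + 1^{2} - 4 + 22 \cdot 1 + 1 \cdot 2\right) = - 390 \left(-48 + 1 - 4 + 22 + 2\right) = \left(-390\right) \left(-27\right) = 10530$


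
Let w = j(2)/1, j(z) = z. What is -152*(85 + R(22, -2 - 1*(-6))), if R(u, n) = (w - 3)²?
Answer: -13072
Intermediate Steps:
w = 2 (w = 2/1 = 2*1 = 2)
R(u, n) = 1 (R(u, n) = (2 - 3)² = (-1)² = 1)
-152*(85 + R(22, -2 - 1*(-6))) = -152*(85 + 1) = -152*86 = -13072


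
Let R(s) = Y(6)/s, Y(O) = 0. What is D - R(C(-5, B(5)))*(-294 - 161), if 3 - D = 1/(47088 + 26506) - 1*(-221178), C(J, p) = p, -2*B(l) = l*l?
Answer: -16277152951/73594 ≈ -2.2118e+5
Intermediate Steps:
B(l) = -l²/2 (B(l) = -l*l/2 = -l²/2)
R(s) = 0 (R(s) = 0/s = 0)
D = -16277152951/73594 (D = 3 - (1/(47088 + 26506) - 1*(-221178)) = 3 - (1/73594 + 221178) = 3 - 1*16277373733/73594 = 3 - 16277373733/73594 = -16277152951/73594 ≈ -2.2118e+5)
D - R(C(-5, B(5)))*(-294 - 161) = -16277152951/73594 - 0*(-294 - 161) = -16277152951/73594 - 0*(-455) = -16277152951/73594 - 1*0 = -16277152951/73594 + 0 = -16277152951/73594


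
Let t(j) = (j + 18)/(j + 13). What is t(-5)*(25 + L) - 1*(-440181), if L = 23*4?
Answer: 3522969/8 ≈ 4.4037e+5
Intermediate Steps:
t(j) = (18 + j)/(13 + j)
L = 92
t(-5)*(25 + L) - 1*(-440181) = ((18 - 5)/(13 - 5))*(25 + 92) - 1*(-440181) = (13/8)*117 + 440181 = 1521/8 + 440181 = 3522969/8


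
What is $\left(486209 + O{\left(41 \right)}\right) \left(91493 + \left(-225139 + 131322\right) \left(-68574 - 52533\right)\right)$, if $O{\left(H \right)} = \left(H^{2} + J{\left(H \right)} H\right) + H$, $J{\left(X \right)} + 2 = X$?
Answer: $5562033453031360$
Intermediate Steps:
$J{\left(X \right)} = -2 + X$
$O{\left(H \right)} = H + H^{2} + H \left(-2 + H\right)$ ($O{\left(H \right)} = \left(H^{2} + \left(-2 + H\right) H\right) + H = \left(H^{2} + H \left(-2 + H\right)\right) + H = H + H^{2} + H \left(-2 + H\right)$)
$\left(486209 + O{\left(41 \right)}\right) \left(91493 + \left(-225139 + 131322\right) \left(-68574 - 52533\right)\right) = \left(486209 + 41 \left(-1 + 2 \cdot 41\right)\right) \left(91493 + \left(-225139 + 131322\right) \left(-68574 - 52533\right)\right) = \left(486209 + 41 \left(-1 + 82\right)\right) \left(91493 - -11361895419\right) = \left(486209 + 41 \cdot 81\right) \left(91493 + 11361895419\right) = \left(486209 + 3321\right) 11361986912 = 489530 \cdot 11361986912 = 5562033453031360$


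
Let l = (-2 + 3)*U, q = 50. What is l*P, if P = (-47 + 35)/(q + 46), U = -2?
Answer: ¼ ≈ 0.25000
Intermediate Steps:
l = -2 (l = (-2 + 3)*(-2) = 1*(-2) = -2)
P = -⅛ (P = (-47 + 35)/(50 + 46) = -12/96 = -12*1/96 = -⅛ ≈ -0.12500)
l*P = -2*(-⅛) = ¼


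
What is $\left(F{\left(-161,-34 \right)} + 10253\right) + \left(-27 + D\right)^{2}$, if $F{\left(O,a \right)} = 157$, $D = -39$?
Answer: $14766$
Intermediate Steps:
$\left(F{\left(-161,-34 \right)} + 10253\right) + \left(-27 + D\right)^{2} = \left(157 + 10253\right) + \left(-27 - 39\right)^{2} = 10410 + \left(-66\right)^{2} = 10410 + 4356 = 14766$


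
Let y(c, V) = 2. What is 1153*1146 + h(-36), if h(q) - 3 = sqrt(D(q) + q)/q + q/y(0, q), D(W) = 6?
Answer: 1321323 - I*sqrt(30)/36 ≈ 1.3213e+6 - 0.15215*I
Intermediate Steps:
h(q) = 3 + q/2 + sqrt(6 + q)/q (h(q) = 3 + (sqrt(6 + q)/q + q/2) = 3 + (q/2 + sqrt(6 + q)/q) = 3 + q/2 + sqrt(6 + q)/q)
1153*1146 + h(-36) = 1153*1146 + (3 + (1/2)*(-36) + sqrt(6 - 36)/(-36)) = 1321338 + (3 - 18 - I*sqrt(30)/36) = 1321338 + (-15 - I*sqrt(30)/36) = 1321323 - I*sqrt(30)/36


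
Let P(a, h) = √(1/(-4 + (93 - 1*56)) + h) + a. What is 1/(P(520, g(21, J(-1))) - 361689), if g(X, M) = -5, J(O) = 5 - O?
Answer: -290697/104990744797 - 2*I*√1353/4304620536677 ≈ -2.7688e-6 - 1.709e-11*I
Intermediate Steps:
P(a, h) = a + √(1/33 + h) (P(a, h) = √(1/(-4 + (93 - 56)) + h) + a = √(1/(-4 + 37) + h) + a = √(1/33 + h) + a = a + √(1/33 + h))
1/(P(520, g(21, J(-1))) - 361689) = 1/((520 + √(33 + 1089*(-5))/33) - 361689) = 1/((520 + √(33 - 5445)/33) - 361689) = 1/((520 + √(-5412)/33) - 361689) = 1/((520 + (2*I*√1353)/33) - 361689) = 1/((520 + 2*I*√1353/33) - 361689) = 1/(-361169 + 2*I*√1353/33)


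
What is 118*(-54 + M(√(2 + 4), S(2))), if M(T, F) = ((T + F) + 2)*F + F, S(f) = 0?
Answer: -6372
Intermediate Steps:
M(T, F) = F + F*(2 + F + T) (M(T, F) = ((F + T) + 2)*F + F = (2 + F + T)*F + F = F*(2 + F + T) + F = F + F*(2 + F + T))
118*(-54 + M(√(2 + 4), S(2))) = 118*(-54 + 0*(3 + 0 + √(2 + 4))) = 118*(-54 + 0*(3 + 0 + √6)) = 118*(-54 + 0*(3 + √6)) = 118*(-54 + 0) = 118*(-54) = -6372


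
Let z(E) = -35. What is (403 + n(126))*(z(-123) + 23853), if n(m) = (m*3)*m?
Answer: 1144002358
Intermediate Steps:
n(m) = 3*m² (n(m) = (3*m)*m = 3*m²)
(403 + n(126))*(z(-123) + 23853) = (403 + 3*126²)*(-35 + 23853) = (403 + 3*15876)*23818 = (403 + 47628)*23818 = 48031*23818 = 1144002358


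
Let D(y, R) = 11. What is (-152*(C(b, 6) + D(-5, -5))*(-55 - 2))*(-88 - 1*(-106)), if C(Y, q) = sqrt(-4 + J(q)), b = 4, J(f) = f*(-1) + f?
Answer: 1715472 + 311904*I ≈ 1.7155e+6 + 3.119e+5*I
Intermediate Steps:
J(f) = 0 (J(f) = -f + f = 0)
C(Y, q) = 2*I (C(Y, q) = sqrt(-4 + 0) = sqrt(-4) = 2*I)
(-152*(C(b, 6) + D(-5, -5))*(-55 - 2))*(-88 - 1*(-106)) = (-152*(2*I + 11)*(-55 - 2))*(-88 - 1*(-106)) = (-152*(11 + 2*I)*(-57))*(-88 + 106) = -152*(-627 - 114*I)*18 = (95304 + 17328*I)*18 = 1715472 + 311904*I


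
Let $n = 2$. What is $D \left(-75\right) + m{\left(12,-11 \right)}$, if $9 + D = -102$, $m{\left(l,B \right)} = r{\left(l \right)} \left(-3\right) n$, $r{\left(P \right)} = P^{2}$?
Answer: $7461$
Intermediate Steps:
$m{\left(l,B \right)} = - 6 l^{2}$ ($m{\left(l,B \right)} = l^{2} \left(-3\right) 2 = - 3 l^{2} \cdot 2 = - 6 l^{2}$)
$D = -111$ ($D = -9 - 102 = -111$)
$D \left(-75\right) + m{\left(12,-11 \right)} = \left(-111\right) \left(-75\right) - 6 \cdot 12^{2} = 8325 - 864 = 7461$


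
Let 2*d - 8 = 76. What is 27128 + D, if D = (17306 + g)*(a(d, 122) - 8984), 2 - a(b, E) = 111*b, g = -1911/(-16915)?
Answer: -3993588831124/16915 ≈ -2.3610e+8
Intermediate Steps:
d = 42 (d = 4 + (1/2)*76 = 4 + 38 = 42)
g = 1911/16915 (g = -1911*(-1/16915) = 1911/16915 ≈ 0.11298)
a(b, E) = 2 - 111*b
D = -3994047701244/16915 (D = (17306 + 1911/16915)*((2 - 111*42) - 8984) = 292732901*((2 - 4662) - 8984)/16915 = 292732901*(-4660 - 8984)/16915 = (292732901/16915)*(-13644) = -3994047701244/16915 ≈ -2.3612e+8)
27128 + D = 27128 - 3994047701244/16915 = -3993588831124/16915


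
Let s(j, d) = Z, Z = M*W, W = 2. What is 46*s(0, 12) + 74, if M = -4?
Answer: -294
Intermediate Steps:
Z = -8 (Z = -4*2 = -8)
s(j, d) = -8
46*s(0, 12) + 74 = 46*(-8) + 74 = -368 + 74 = -294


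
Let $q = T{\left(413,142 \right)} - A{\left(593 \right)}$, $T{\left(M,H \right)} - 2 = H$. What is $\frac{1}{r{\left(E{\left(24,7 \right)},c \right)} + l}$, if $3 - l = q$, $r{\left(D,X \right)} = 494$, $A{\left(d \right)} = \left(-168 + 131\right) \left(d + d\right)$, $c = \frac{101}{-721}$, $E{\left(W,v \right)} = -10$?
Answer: $- \frac{1}{43529} \approx -2.2973 \cdot 10^{-5}$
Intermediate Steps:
$c = - \frac{101}{721}$ ($c = 101 \left(- \frac{1}{721}\right) = - \frac{101}{721} \approx -0.14008$)
$A{\left(d \right)} = - 74 d$ ($A{\left(d \right)} = - 37 \cdot 2 d = - 74 d$)
$T{\left(M,H \right)} = 2 + H$
$q = 44026$ ($q = \left(2 + 142\right) - \left(-74\right) 593 = 144 - -43882 = 144 + 43882 = 44026$)
$l = -44023$ ($l = 3 - 44026 = -44023$)
$\frac{1}{r{\left(E{\left(24,7 \right)},c \right)} + l} = \frac{1}{494 - 44023} = \frac{1}{-43529} = - \frac{1}{43529}$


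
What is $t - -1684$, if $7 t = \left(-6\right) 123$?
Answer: $\frac{11050}{7} \approx 1578.6$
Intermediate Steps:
$t = - \frac{738}{7}$ ($t = \frac{\left(-6\right) 123}{7} = \frac{1}{7} \left(-738\right) = - \frac{738}{7} \approx -105.43$)
$t - -1684 = - \frac{738}{7} - -1684 = - \frac{738}{7} + 1684 = \frac{11050}{7}$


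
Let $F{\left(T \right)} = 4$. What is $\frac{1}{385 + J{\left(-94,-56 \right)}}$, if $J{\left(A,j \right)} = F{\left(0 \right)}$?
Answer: $\frac{1}{389} \approx 0.0025707$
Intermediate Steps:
$J{\left(A,j \right)} = 4$
$\frac{1}{385 + J{\left(-94,-56 \right)}} = \frac{1}{385 + 4} = \frac{1}{389}$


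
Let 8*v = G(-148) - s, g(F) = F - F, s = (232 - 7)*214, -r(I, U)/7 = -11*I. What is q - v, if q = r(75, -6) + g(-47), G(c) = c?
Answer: 47249/4 ≈ 11812.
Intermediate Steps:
r(I, U) = 77*I (r(I, U) = -(-77)*I = 77*I)
s = 48150 (s = 225*214 = 48150)
g(F) = 0
v = -24149/4 (v = (-148 - 1*48150)/8 = (-148 - 48150)/8 = (⅛)*(-48298) = -24149/4 ≈ -6037.3)
q = 5775 (q = 77*75 + 0 = 5775 + 0 = 5775)
q - v = 5775 - 1*(-24149/4) = 5775 + 24149/4 = 47249/4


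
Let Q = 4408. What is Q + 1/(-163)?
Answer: 718503/163 ≈ 4408.0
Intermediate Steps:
Q + 1/(-163) = 4408 + 1/(-163) = 4408 - 1/163 = 718503/163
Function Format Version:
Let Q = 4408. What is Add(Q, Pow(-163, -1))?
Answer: Rational(718503, 163) ≈ 4408.0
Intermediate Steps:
Add(Q, Pow(-163, -1)) = Add(4408, Pow(-163, -1)) = Add(4408, Rational(-1, 163)) = Rational(718503, 163)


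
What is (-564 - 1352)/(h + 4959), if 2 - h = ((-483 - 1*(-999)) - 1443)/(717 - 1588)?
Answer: -417209/1080026 ≈ -0.38630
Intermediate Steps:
h = 815/871 (h = 2 - ((-483 - 1*(-999)) - 1443)/(717 - 1588) = 2 - ((-483 + 999) - 1443)/(-871) = 2 - (516 - 1443)*(-1)/871 = 2 - (-927)*(-1)/871 = 2 - 1*927/871 = 2 - 927/871 = 815/871 ≈ 0.93571)
(-564 - 1352)/(h + 4959) = (-564 - 1352)/(815/871 + 4959) = -1916/4320104/871 = -1916*871/4320104 = -417209/1080026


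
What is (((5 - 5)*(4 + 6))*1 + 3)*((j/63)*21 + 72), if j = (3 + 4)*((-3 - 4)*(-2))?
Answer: 314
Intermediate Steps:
j = 98 (j = 7*(-7*(-2)) = 7*14 = 98)
(((5 - 5)*(4 + 6))*1 + 3)*((j/63)*21 + 72) = (((5 - 5)*(4 + 6))*1 + 3)*((98/63)*21 + 72) = ((0*10)*1 + 3)*((98*(1/63))*21 + 72) = (0*1 + 3)*((14/9)*21 + 72) = (0 + 3)*(98/3 + 72) = 3*(314/3) = 314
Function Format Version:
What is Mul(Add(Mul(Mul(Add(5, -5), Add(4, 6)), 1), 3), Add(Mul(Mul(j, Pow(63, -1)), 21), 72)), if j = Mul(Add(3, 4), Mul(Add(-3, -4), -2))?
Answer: 314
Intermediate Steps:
j = 98 (j = Mul(7, Mul(-7, -2)) = Mul(7, 14) = 98)
Mul(Add(Mul(Mul(Add(5, -5), Add(4, 6)), 1), 3), Add(Mul(Mul(j, Pow(63, -1)), 21), 72)) = Mul(Add(Mul(Mul(Add(5, -5), Add(4, 6)), 1), 3), Add(Mul(Mul(98, Pow(63, -1)), 21), 72)) = Mul(Add(Mul(Mul(0, 10), 1), 3), Add(Mul(Mul(98, Rational(1, 63)), 21), 72)) = Mul(Add(Mul(0, 1), 3), Add(Mul(Rational(14, 9), 21), 72)) = Mul(Add(0, 3), Add(Rational(98, 3), 72)) = Mul(3, Rational(314, 3)) = 314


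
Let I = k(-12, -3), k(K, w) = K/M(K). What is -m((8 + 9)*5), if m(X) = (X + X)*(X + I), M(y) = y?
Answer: -14620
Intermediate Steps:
k(K, w) = 1 (k(K, w) = K/K = 1)
I = 1
m(X) = 2*X*(1 + X) (m(X) = (X + X)*(X + 1) = (2*X)*(1 + X) = 2*X*(1 + X))
-m((8 + 9)*5) = -2*(8 + 9)*5*(1 + (8 + 9)*5) = -2*17*5*(1 + 17*5) = -2*85*(1 + 85) = -2*85*86 = -1*14620 = -14620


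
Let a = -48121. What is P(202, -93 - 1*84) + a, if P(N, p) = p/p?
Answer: -48120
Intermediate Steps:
P(N, p) = 1
P(202, -93 - 1*84) + a = 1 - 48121 = -48120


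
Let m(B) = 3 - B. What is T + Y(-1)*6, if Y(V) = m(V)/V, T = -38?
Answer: -62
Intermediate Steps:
Y(V) = (3 - V)/V
T + Y(-1)*6 = -38 + ((3 - 1*(-1))/(-1))*6 = -38 - (3 + 1)*6 = -38 - 1*4*6 = -38 - 4*6 = -38 - 24 = -62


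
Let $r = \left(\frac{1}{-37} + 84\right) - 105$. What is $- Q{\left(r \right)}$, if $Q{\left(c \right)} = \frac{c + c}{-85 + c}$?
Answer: $- \frac{1556}{3923} \approx -0.39664$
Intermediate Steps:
$r = - \frac{778}{37}$ ($r = \left(- \frac{1}{37} + 84\right) - 105 = \frac{3107}{37} - 105 = - \frac{778}{37} \approx -21.027$)
$Q{\left(c \right)} = \frac{2 c}{-85 + c}$
$- Q{\left(r \right)} = - \frac{2 \left(-778\right)}{37 \left(-85 - \frac{778}{37}\right)} = - \frac{2 \left(-778\right)}{37 \left(- \frac{3923}{37}\right)} = - \frac{2 \left(-778\right) \left(-37\right)}{37 \cdot 3923} = \left(-1\right) \frac{1556}{3923} = - \frac{1556}{3923}$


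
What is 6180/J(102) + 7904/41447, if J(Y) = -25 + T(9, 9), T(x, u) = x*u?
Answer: 9163753/82894 ≈ 110.55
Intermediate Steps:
T(x, u) = u*x
J(Y) = 56 (J(Y) = -25 + 9*9 = -25 + 81 = 56)
6180/J(102) + 7904/41447 = 6180/56 + 7904/41447 = 6180*(1/56) + 7904*(1/41447) = 1545/14 + 7904/41447 = 9163753/82894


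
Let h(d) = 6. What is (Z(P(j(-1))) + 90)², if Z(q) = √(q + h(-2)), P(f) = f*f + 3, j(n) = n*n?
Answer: (90 + √10)² ≈ 8679.2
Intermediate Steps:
j(n) = n²
P(f) = 3 + f² (P(f) = f² + 3 = 3 + f²)
Z(q) = √(6 + q) (Z(q) = √(q + 6) = √(6 + q))
(Z(P(j(-1))) + 90)² = (√(6 + (3 + ((-1)²)²)) + 90)² = (√(6 + (3 + 1²)) + 90)² = (√(6 + (3 + 1)) + 90)² = (√(6 + 4) + 90)² = (√10 + 90)² = (90 + √10)²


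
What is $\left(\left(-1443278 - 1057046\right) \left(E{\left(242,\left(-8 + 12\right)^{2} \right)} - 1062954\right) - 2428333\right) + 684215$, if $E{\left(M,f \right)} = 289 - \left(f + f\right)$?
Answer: $2657085069710$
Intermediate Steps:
$E{\left(M,f \right)} = 289 - 2 f$
$\left(\left(-1443278 - 1057046\right) \left(E{\left(242,\left(-8 + 12\right)^{2} \right)} - 1062954\right) - 2428333\right) + 684215 = \left(\left(-1443278 - 1057046\right) \left(\left(289 - 2 \left(-8 + 12\right)^{2}\right) - 1062954\right) - 2428333\right) + 684215 = \left(- 2500324 \left(\left(289 - 2 \cdot 4^{2}\right) - 1062954\right) - 2428333\right) + 684215 = \left(- 2500324 \left(\left(289 - 32\right) - 1062954\right) - 2428333\right) + 684215 = \left(- 2500324 \left(257 - 1062954\right) - 2428333\right) + 684215 = \left(\left(-2500324\right) \left(-1062697\right) - 2428333\right) + 684215 = \left(2657086813828 - 2428333\right) + 684215 = 2657084385495 + 684215 = 2657085069710$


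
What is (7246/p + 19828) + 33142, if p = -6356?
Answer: 168335037/3178 ≈ 52969.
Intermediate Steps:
(7246/p + 19828) + 33142 = (7246/(-6356) + 19828) + 33142 = (7246*(-1/6356) + 19828) + 33142 = (-3623/3178 + 19828) + 33142 = 63009761/3178 + 33142 = 168335037/3178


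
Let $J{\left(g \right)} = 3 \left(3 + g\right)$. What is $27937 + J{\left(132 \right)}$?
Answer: $28342$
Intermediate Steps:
$J{\left(g \right)} = 9 + 3 g$
$27937 + J{\left(132 \right)} = 27937 + \left(9 + 3 \cdot 132\right) = 27937 + \left(9 + 396\right) = 27937 + 405 = 28342$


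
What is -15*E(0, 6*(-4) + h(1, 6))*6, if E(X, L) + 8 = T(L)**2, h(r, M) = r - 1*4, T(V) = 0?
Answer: 720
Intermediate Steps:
h(r, M) = -4 + r (h(r, M) = r - 4 = -4 + r)
E(X, L) = -8 (E(X, L) = -8 + 0**2 = -8 + 0 = -8)
-15*E(0, 6*(-4) + h(1, 6))*6 = -15*(-8)*6 = 120*6 = 720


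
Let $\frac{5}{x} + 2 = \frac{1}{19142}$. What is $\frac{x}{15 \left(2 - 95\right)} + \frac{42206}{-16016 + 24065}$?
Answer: $\frac{150318181700}{28657007631} \approx 5.2454$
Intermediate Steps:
$x = - \frac{95710}{38283}$ ($x = \frac{5}{-2 + \frac{1}{19142}} = \frac{5}{- \frac{38283}{19142}} = 5 \left(- \frac{19142}{38283}\right) = - \frac{95710}{38283} \approx -2.5001$)
$\frac{x}{15 \left(2 - 95\right)} + \frac{42206}{-16016 + 24065} = - \frac{95710}{38283 \cdot 15 \left(2 - 95\right)} + \frac{42206}{-16016 + 24065} = - \frac{95710}{38283 \cdot 15 \left(-93\right)} + \frac{42206}{8049} = - \frac{95710}{38283 \left(-1395\right)} + 42206 \cdot \frac{1}{8049} = \left(- \frac{95710}{38283}\right) \left(- \frac{1}{1395}\right) + \frac{42206}{8049} = \frac{19142}{10680957} + \frac{42206}{8049} = \frac{150318181700}{28657007631}$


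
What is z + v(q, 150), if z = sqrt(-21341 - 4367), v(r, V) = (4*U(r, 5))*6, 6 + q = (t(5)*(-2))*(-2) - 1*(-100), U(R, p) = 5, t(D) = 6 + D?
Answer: 120 + 2*I*sqrt(6427) ≈ 120.0 + 160.34*I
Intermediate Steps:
q = 138 (q = -6 + (((6 + 5)*(-2))*(-2) - 1*(-100)) = -6 + ((11*(-2))*(-2) + 100) = -6 + (-22*(-2) + 100) = -6 + (44 + 100) = -6 + 144 = 138)
v(r, V) = 120 (v(r, V) = (4*5)*6 = 20*6 = 120)
z = 2*I*sqrt(6427) (z = sqrt(-25708) = 2*I*sqrt(6427) ≈ 160.34*I)
z + v(q, 150) = 2*I*sqrt(6427) + 120 = 120 + 2*I*sqrt(6427)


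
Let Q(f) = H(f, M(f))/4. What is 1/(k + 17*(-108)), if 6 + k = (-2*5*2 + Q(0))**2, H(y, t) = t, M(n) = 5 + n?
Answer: -16/23847 ≈ -0.00067094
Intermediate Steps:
Q(f) = 5/4 + f/4 (Q(f) = (5 + f)/4 = (5 + f)*(1/4) = 5/4 + f/4)
k = 5529/16 (k = -6 + (-2*5*2 + (5/4 + (1/4)*0))**2 = -6 + (-10*2 + (5/4 + 0))**2 = -6 + (-20 + 5/4)**2 = -6 + (-75/4)**2 = -6 + 5625/16 = 5529/16 ≈ 345.56)
1/(k + 17*(-108)) = 1/(5529/16 + 17*(-108)) = 1/(5529/16 - 1836) = 1/(-23847/16) = -16/23847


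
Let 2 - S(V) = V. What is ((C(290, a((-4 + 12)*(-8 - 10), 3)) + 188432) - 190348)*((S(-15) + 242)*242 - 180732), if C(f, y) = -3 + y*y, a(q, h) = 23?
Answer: 164095060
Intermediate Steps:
S(V) = 2 - V
C(f, y) = -3 + y**2
((C(290, a((-4 + 12)*(-8 - 10), 3)) + 188432) - 190348)*((S(-15) + 242)*242 - 180732) = (((-3 + 23**2) + 188432) - 190348)*(((2 - 1*(-15)) + 242)*242 - 180732) = (((-3 + 529) + 188432) - 190348)*(((2 + 15) + 242)*242 - 180732) = ((526 + 188432) - 190348)*((17 + 242)*242 - 180732) = (188958 - 190348)*(259*242 - 180732) = -1390*(62678 - 180732) = -1390*(-118054) = 164095060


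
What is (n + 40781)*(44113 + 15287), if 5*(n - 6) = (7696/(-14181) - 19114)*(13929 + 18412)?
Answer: -34703725927048200/4727 ≈ -7.3416e+12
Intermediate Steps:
n = -1753291746020/14181 (n = 6 + ((7696/(-14181) - 19114)*(13929 + 18412))/5 = 6 + ((7696*(-1/14181) - 19114)*32341)/5 = 6 + ((-7696/14181 - 19114)*32341)/5 = 6 + (-271063330/14181*32341)/5 = 6 + (⅕)*(-8766459155530/14181) = 6 - 1753291831106/14181 = -1753291746020/14181 ≈ -1.2364e+8)
(n + 40781)*(44113 + 15287) = (-1753291746020/14181 + 40781)*(44113 + 15287) = -1752713430659/14181*59400 = -34703725927048200/4727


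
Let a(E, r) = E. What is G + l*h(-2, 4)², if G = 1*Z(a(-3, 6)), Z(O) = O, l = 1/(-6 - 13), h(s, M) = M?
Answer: -73/19 ≈ -3.8421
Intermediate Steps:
l = -1/19 (l = 1/(-19) = -1/19 ≈ -0.052632)
G = -3 (G = 1*(-3) = -3)
G + l*h(-2, 4)² = -3 - 1/19*4² = -3 - 1/19*16 = -3 - 16/19 = -73/19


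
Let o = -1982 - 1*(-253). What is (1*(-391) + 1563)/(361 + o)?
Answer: -293/342 ≈ -0.85672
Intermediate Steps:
o = -1729 (o = -1982 + 253 = -1729)
(1*(-391) + 1563)/(361 + o) = (1*(-391) + 1563)/(361 - 1729) = (-391 + 1563)/(-1368) = 1172*(-1/1368) = -293/342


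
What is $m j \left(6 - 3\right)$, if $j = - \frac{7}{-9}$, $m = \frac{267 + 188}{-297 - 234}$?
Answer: $- \frac{3185}{1593} \approx -1.9994$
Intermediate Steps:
$m = - \frac{455}{531}$ ($m = \frac{455}{-531} = 455 \left(- \frac{1}{531}\right) = - \frac{455}{531} \approx -0.85687$)
$j = \frac{7}{9}$ ($j = \left(-7\right) \left(- \frac{1}{9}\right) = \frac{7}{9} \approx 0.77778$)
$m j \left(6 - 3\right) = - \frac{455 \frac{7 \left(6 - 3\right)}{9}}{531} = - \frac{455 \cdot \frac{7}{9} \cdot 3}{531} = \left(- \frac{455}{531}\right) \frac{7}{3} = - \frac{3185}{1593}$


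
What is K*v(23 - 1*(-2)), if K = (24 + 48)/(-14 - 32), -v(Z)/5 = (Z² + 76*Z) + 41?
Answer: 461880/23 ≈ 20082.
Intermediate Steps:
v(Z) = -205 - 380*Z - 5*Z² (v(Z) = -5*((Z² + 76*Z) + 41) = -5*(41 + Z² + 76*Z) = -205 - 380*Z - 5*Z²)
K = -36/23 (K = 72/(-46) = 72*(-1/46) = -36/23 ≈ -1.5652)
K*v(23 - 1*(-2)) = -36*(-205 - 380*(23 - 1*(-2)) - 5*(23 - 1*(-2))²)/23 = -36*(-205 - 380*(23 + 2) - 5*(23 + 2)²)/23 = -36*(-205 - 380*25 - 5*25²)/23 = -36*(-205 - 9500 - 5*625)/23 = -36*(-205 - 9500 - 3125)/23 = -36/23*(-12830) = 461880/23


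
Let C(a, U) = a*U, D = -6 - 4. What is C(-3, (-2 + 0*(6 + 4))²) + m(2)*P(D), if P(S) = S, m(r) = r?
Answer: -32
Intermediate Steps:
D = -10
C(a, U) = U*a
C(-3, (-2 + 0*(6 + 4))²) + m(2)*P(D) = (-2 + 0*(6 + 4))²*(-3) + 2*(-10) = (-2 + 0*10)²*(-3) - 20 = (-2 + 0)²*(-3) - 20 = (-2)²*(-3) - 20 = 4*(-3) - 20 = -12 - 20 = -32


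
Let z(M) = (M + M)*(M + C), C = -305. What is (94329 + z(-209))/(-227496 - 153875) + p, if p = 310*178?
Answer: 21043742599/381371 ≈ 55179.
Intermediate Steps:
z(M) = 2*M*(-305 + M) (z(M) = (M + M)*(M - 305) = (2*M)*(-305 + M) = 2*M*(-305 + M))
p = 55180
(94329 + z(-209))/(-227496 - 153875) + p = (94329 + 2*(-209)*(-305 - 209))/(-227496 - 153875) + 55180 = (94329 + 2*(-209)*(-514))/(-381371) + 55180 = (94329 + 214852)*(-1/381371) + 55180 = 309181*(-1/381371) + 55180 = -309181/381371 + 55180 = 21043742599/381371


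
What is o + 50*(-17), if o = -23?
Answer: -873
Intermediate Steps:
o + 50*(-17) = -23 + 50*(-17) = -23 - 850 = -873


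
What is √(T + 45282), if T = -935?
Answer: √44347 ≈ 210.59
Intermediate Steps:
√(T + 45282) = √(-935 + 45282) = √44347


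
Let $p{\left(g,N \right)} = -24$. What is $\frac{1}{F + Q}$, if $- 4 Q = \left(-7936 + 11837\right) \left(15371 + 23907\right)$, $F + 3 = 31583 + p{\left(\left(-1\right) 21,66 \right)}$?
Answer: $- \frac{2}{76548627} \approx -2.6127 \cdot 10^{-8}$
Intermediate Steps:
$F = 31556$ ($F = -3 + \left(31583 - 24\right) = -3 + 31559 = 31556$)
$Q = - \frac{76611739}{2}$ ($Q = - \frac{\left(-7936 + 11837\right) \left(15371 + 23907\right)}{4} = - \frac{3901 \cdot 39278}{4} = \left(- \frac{1}{4}\right) 153223478 = - \frac{76611739}{2} \approx -3.8306 \cdot 10^{7}$)
$\frac{1}{F + Q} = \frac{1}{31556 - \frac{76611739}{2}} = \frac{1}{- \frac{76548627}{2}} = - \frac{2}{76548627}$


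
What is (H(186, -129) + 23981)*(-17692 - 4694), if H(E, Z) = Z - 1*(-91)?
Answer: -535987998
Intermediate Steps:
H(E, Z) = 91 + Z (H(E, Z) = Z + 91 = 91 + Z)
(H(186, -129) + 23981)*(-17692 - 4694) = ((91 - 129) + 23981)*(-17692 - 4694) = (-38 + 23981)*(-22386) = 23943*(-22386) = -535987998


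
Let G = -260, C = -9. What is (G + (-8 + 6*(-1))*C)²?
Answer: 17956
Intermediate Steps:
(G + (-8 + 6*(-1))*C)² = (-260 + (-8 + 6*(-1))*(-9))² = (-260 + (-8 - 6)*(-9))² = (-260 - 14*(-9))² = (-260 + 126)² = (-134)² = 17956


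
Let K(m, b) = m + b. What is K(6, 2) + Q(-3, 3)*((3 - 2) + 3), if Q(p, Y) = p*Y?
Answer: -28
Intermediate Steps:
Q(p, Y) = Y*p
K(m, b) = b + m
K(6, 2) + Q(-3, 3)*((3 - 2) + 3) = (2 + 6) + (3*(-3))*((3 - 2) + 3) = 8 - 9*(1 + 3) = 8 - 9*4 = 8 - 36 = -28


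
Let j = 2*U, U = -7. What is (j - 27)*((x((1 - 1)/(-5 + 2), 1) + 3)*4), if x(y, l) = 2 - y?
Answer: -820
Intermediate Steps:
j = -14 (j = 2*(-7) = -14)
(j - 27)*((x((1 - 1)/(-5 + 2), 1) + 3)*4) = (-14 - 27)*(((2 - (1 - 1)/(-5 + 2)) + 3)*4) = -41*((2 - 0/(-3)) + 3)*4 = -41*((2 - 0*(-1)/3) + 3)*4 = -41*((2 - 1*0) + 3)*4 = -41*((2 + 0) + 3)*4 = -41*(2 + 3)*4 = -205*4 = -41*20 = -820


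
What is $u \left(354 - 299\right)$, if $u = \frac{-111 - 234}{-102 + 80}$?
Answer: $\frac{1725}{2} \approx 862.5$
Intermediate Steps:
$u = \frac{345}{22}$ ($u = - \frac{345}{-22} = \left(-345\right) \left(- \frac{1}{22}\right) = \frac{345}{22} \approx 15.682$)
$u \left(354 - 299\right) = \frac{345 \left(354 - 299\right)}{22} = \frac{345}{22} \cdot 55 = \frac{1725}{2}$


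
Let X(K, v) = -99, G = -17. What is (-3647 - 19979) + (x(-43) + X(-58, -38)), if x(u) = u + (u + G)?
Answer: -23828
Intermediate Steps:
x(u) = -17 + 2*u (x(u) = u + (u - 17) = u + (-17 + u) = -17 + 2*u)
(-3647 - 19979) + (x(-43) + X(-58, -38)) = (-3647 - 19979) + ((-17 + 2*(-43)) - 99) = -23626 + ((-17 - 86) - 99) = -23626 + (-103 - 99) = -23626 - 202 = -23828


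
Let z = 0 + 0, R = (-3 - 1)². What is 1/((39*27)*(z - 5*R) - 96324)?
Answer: -1/180564 ≈ -5.5382e-6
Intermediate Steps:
R = 16 (R = (-4)² = 16)
z = 0
1/((39*27)*(z - 5*R) - 96324) = 1/((39*27)*(0 - 5*16) - 96324) = 1/(1053*(0 - 80) - 96324) = 1/(1053*(-80) - 96324) = 1/(-84240 - 96324) = 1/(-180564) = -1/180564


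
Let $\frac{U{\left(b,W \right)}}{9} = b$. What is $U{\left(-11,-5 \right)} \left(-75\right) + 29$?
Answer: $7454$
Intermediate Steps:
$U{\left(b,W \right)} = 9 b$
$U{\left(-11,-5 \right)} \left(-75\right) + 29 = 9 \left(-11\right) \left(-75\right) + 29 = \left(-99\right) \left(-75\right) + 29 = 7425 + 29 = 7454$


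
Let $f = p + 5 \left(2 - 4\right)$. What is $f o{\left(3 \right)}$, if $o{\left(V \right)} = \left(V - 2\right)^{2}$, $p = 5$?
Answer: $-5$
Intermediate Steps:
$o{\left(V \right)} = \left(-2 + V\right)^{2}$
$f = -5$ ($f = 5 + 5 \left(2 - 4\right) = 5 + 5 \left(-2\right) = 5 - 10 = -5$)
$f o{\left(3 \right)} = - 5 \left(-2 + 3\right)^{2} = - 5 \cdot 1^{2} = \left(-5\right) 1 = -5$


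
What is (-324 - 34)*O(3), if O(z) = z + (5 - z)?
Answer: -1790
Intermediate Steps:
O(z) = 5
(-324 - 34)*O(3) = (-324 - 34)*5 = -358*5 = -1790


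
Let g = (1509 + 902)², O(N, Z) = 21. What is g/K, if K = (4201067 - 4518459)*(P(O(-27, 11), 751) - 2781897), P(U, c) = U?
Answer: 5812921/882945187392 ≈ 6.5836e-6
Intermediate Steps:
g = 5812921 (g = 2411² = 5812921)
K = 882945187392 (K = (4201067 - 4518459)*(21 - 2781897) = -317392*(-2781876) = 882945187392)
g/K = 5812921/882945187392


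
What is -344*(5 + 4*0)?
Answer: -1720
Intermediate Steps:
-344*(5 + 4*0) = -344*(5 + 0) = -344*5 = -1720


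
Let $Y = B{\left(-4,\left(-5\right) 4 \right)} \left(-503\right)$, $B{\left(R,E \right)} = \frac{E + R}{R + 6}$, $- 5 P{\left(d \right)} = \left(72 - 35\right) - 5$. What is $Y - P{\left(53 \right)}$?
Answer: $\frac{30212}{5} \approx 6042.4$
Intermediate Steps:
$P{\left(d \right)} = - \frac{32}{5}$ ($P{\left(d \right)} = - \frac{\left(72 - 35\right) - 5}{5} = - \frac{37 - 5}{5} = \left(- \frac{1}{5}\right) 32 = - \frac{32}{5}$)
$B{\left(R,E \right)} = \frac{E + R}{6 + R}$
$Y = 6036$ ($Y = \frac{\left(-5\right) 4 - 4}{6 - 4} \left(-503\right) = \frac{-20 - 4}{2} \left(-503\right) = \frac{1}{2} \left(-24\right) \left(-503\right) = \left(-12\right) \left(-503\right) = 6036$)
$Y - P{\left(53 \right)} = 6036 - - \frac{32}{5} = 6036 + \frac{32}{5} = \frac{30212}{5}$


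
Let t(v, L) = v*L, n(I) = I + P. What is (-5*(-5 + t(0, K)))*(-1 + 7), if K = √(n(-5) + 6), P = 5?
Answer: 150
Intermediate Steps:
n(I) = 5 + I (n(I) = I + 5 = 5 + I)
K = √6 (K = √((5 - 5) + 6) = √(0 + 6) = √6 ≈ 2.4495)
t(v, L) = L*v
(-5*(-5 + t(0, K)))*(-1 + 7) = (-5*(-5 + √6*0))*(-1 + 7) = -5*(-5 + 0)*6 = -5*(-5)*6 = 25*6 = 150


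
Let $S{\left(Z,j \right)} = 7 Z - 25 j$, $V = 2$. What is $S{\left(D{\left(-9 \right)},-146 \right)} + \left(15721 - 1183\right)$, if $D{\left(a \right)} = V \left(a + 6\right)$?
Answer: $18146$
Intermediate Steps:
$D{\left(a \right)} = 12 + 2 a$ ($D{\left(a \right)} = 2 \left(a + 6\right) = 2 \left(6 + a\right) = 12 + 2 a$)
$S{\left(Z,j \right)} = - 25 j + 7 Z$
$S{\left(D{\left(-9 \right)},-146 \right)} + \left(15721 - 1183\right) = \left(\left(-25\right) \left(-146\right) + 7 \left(12 + 2 \left(-9\right)\right)\right) + \left(15721 - 1183\right) = \left(3650 + 7 \left(12 - 18\right)\right) + 14538 = \left(3650 + 7 \left(-6\right)\right) + 14538 = \left(3650 - 42\right) + 14538 = 3608 + 14538 = 18146$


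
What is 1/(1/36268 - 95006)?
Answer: -36268/3445677607 ≈ -1.0526e-5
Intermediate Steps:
1/(1/36268 - 95006) = 1/(-3445677607/36268) = -36268/3445677607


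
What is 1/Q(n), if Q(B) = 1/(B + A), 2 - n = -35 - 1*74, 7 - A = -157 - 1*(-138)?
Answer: 137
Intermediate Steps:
A = 26 (A = 7 - (-157 - 1*(-138)) = 7 - (-157 + 138) = 7 - 1*(-19) = 7 + 19 = 26)
n = 111 (n = 2 - (-35 - 1*74) = 2 - (-35 - 74) = 2 - 1*(-109) = 2 + 109 = 111)
Q(B) = 1/(26 + B) (Q(B) = 1/(B + 26) = 1/(26 + B))
1/Q(n) = 1/(1/(26 + 111)) = 1/(1/137) = 137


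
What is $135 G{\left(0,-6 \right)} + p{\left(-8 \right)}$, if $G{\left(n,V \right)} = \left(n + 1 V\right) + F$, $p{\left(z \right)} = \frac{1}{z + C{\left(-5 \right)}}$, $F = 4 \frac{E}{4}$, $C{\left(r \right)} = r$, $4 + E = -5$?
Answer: $- \frac{26326}{13} \approx -2025.1$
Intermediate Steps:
$E = -9$ ($E = -4 - 5 = -9$)
$F = -9$ ($F = 4 \left(- \frac{9}{4}\right) = -9$)
$p{\left(z \right)} = \frac{1}{-5 + z}$ ($p{\left(z \right)} = \frac{1}{z - 5} = \frac{1}{-5 + z}$)
$G{\left(n,V \right)} = -9 + V + n$ ($G{\left(n,V \right)} = \left(n + 1 V\right) - 9 = \left(n + V\right) - 9 = \left(V + n\right) - 9 = -9 + V + n$)
$135 G{\left(0,-6 \right)} + p{\left(-8 \right)} = 135 \left(-9 - 6 + 0\right) + \frac{1}{-5 - 8} = 135 \left(-15\right) + \frac{1}{-13} = -2025 - \frac{1}{13} = - \frac{26326}{13}$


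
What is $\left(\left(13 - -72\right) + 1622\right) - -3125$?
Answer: $4832$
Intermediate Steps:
$\left(\left(13 - -72\right) + 1622\right) - -3125 = \left(\left(13 + \left(-87 + 159\right)\right) + 1622\right) + 3125 = \left(\left(13 + 72\right) + 1622\right) + 3125 = \left(85 + 1622\right) + 3125 = 1707 + 3125 = 4832$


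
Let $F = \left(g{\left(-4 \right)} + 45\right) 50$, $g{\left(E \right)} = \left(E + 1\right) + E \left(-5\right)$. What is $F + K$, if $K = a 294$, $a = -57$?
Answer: $-13658$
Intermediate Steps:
$g{\left(E \right)} = 1 - 4 E$ ($g{\left(E \right)} = \left(1 + E\right) - 5 E = 1 - 4 E$)
$K = -16758$ ($K = \left(-57\right) 294 = -16758$)
$F = 3100$ ($F = \left(\left(1 - -16\right) + 45\right) 50 = \left(\left(1 + 16\right) + 45\right) 50 = \left(17 + 45\right) 50 = 62 \cdot 50 = 3100$)
$F + K = 3100 - 16758 = -13658$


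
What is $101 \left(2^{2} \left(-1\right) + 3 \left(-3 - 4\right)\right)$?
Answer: $-2525$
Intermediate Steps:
$101 \left(2^{2} \left(-1\right) + 3 \left(-3 - 4\right)\right) = 101 \left(4 \left(-1\right) + 3 \left(-7\right)\right) = 101 \left(-4 - 21\right) = 101 \left(-25\right) = -2525$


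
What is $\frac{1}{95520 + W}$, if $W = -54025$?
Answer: $\frac{1}{41495} \approx 2.4099 \cdot 10^{-5}$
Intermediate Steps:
$\frac{1}{95520 + W} = \frac{1}{95520 - 54025} = \frac{1}{41495}$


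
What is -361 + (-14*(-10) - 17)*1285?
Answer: 157694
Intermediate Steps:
-361 + (-14*(-10) - 17)*1285 = -361 + (140 - 17)*1285 = -361 + 123*1285 = -361 + 158055 = 157694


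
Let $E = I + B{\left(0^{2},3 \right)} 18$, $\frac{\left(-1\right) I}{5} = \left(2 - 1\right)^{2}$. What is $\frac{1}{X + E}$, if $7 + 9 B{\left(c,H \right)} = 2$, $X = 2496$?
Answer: $\frac{1}{2481} \approx 0.00040306$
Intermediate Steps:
$I = -5$ ($I = - 5 \left(2 - 1\right)^{2} = - 5 \cdot 1^{2} = \left(-5\right) 1 = -5$)
$B{\left(c,H \right)} = - \frac{5}{9}$ ($B{\left(c,H \right)} = - \frac{7}{9} + \frac{1}{9} \cdot 2 = - \frac{7}{9} + \frac{2}{9} = - \frac{5}{9}$)
$E = -15$ ($E = -5 - 10 = -15$)
$\frac{1}{X + E} = \frac{1}{2496 - 15} = \frac{1}{2481}$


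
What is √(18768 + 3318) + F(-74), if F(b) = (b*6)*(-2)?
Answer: 888 + 3*√2454 ≈ 1036.6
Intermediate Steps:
F(b) = -12*b (F(b) = (6*b)*(-2) = -12*b)
√(18768 + 3318) + F(-74) = √(18768 + 3318) - 12*(-74) = √22086 + 888 = 3*√2454 + 888 = 888 + 3*√2454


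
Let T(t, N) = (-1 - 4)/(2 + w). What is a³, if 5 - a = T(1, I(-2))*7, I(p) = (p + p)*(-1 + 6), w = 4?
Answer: 274625/216 ≈ 1271.4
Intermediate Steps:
I(p) = 10*p (I(p) = (2*p)*5 = 10*p)
T(t, N) = -⅚ (T(t, N) = (-1 - 4)/(2 + 4) = -5/6 = -5*⅙ = -⅚)
a = 65/6 (a = 5 - (-5)*7/6 = 5 - 1*(-35/6) = 5 + 35/6 = 65/6 ≈ 10.833)
a³ = (65/6)³ = 274625/216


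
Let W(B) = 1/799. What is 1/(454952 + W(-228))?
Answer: 799/363506649 ≈ 2.1980e-6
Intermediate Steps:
W(B) = 1/799
1/(454952 + W(-228)) = 1/(454952 + 1/799) = 1/(363506649/799) = 799/363506649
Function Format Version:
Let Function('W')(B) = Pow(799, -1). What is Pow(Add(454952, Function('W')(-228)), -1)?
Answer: Rational(799, 363506649) ≈ 2.1980e-6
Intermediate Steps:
Function('W')(B) = Rational(1, 799)
Pow(Add(454952, Function('W')(-228)), -1) = Pow(Add(454952, Rational(1, 799)), -1) = Pow(Rational(363506649, 799), -1) = Rational(799, 363506649)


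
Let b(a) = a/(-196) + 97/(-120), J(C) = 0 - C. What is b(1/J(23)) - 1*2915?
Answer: -394333889/135240 ≈ -2915.8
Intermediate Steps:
J(C) = -C
b(a) = -97/120 - a/196 (b(a) = a*(-1/196) + 97*(-1/120) = -a/196 - 97/120 = -97/120 - a/196)
b(1/J(23)) - 1*2915 = (-97/120 - 1/(196*((-1*23)))) - 1*2915 = (-97/120 - 1/196/(-23)) - 2915 = (-97/120 - 1/196*(-1/23)) - 2915 = (-97/120 + 1/4508) - 2915 = -109289/135240 - 2915 = -394333889/135240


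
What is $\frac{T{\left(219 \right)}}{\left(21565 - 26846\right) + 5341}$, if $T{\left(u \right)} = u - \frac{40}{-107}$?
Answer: $\frac{23473}{6420} \approx 3.6562$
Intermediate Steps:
$T{\left(u \right)} = \frac{40}{107} + u$ ($T{\left(u \right)} = u - - \frac{40}{107} = u + \frac{40}{107} = \frac{40}{107} + u$)
$\frac{T{\left(219 \right)}}{\left(21565 - 26846\right) + 5341} = \frac{\frac{40}{107} + 219}{\left(21565 - 26846\right) + 5341} = \frac{23473}{107 \left(-5281 + 5341\right)} = \frac{23473}{107 \cdot 60} = \frac{23473}{107} \cdot \frac{1}{60} = \frac{23473}{6420}$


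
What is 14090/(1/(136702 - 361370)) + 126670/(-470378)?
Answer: -744507741394015/235189 ≈ -3.1656e+9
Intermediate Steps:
14090/(1/(136702 - 361370)) + 126670/(-470378) = 14090/(1/(-224668)) + 126670*(-1/470378) = 14090/(-1/224668) - 63335/235189 = 14090*(-224668) - 63335/235189 = -3165572120 - 63335/235189 = -744507741394015/235189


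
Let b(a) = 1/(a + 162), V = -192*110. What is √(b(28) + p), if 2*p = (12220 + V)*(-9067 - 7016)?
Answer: √2583653535190/190 ≈ 8459.9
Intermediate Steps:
V = -21120
b(a) = 1/(162 + a)
p = 71569350 (p = ((12220 - 21120)*(-9067 - 7016))/2 = (-8900*(-16083))/2 = (½)*143138700 = 71569350)
√(b(28) + p) = √(1/(162 + 28) + 71569350) = √(1/190 + 71569350) = √(13598176501/190) = √2583653535190/190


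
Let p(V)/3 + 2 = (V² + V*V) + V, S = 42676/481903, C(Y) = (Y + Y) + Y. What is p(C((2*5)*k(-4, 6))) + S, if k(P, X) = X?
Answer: 93939322078/481903 ≈ 1.9493e+5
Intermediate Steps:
C(Y) = 3*Y (C(Y) = 2*Y + Y = 3*Y)
S = 42676/481903 (S = 42676*(1/481903) = 42676/481903 ≈ 0.088557)
p(V) = -6 + 3*V + 6*V² (p(V) = -6 + 3*((V² + V*V) + V) = -6 + 3*((V² + V²) + V) = -6 + 3*(2*V² + V) = -6 + 3*(V + 2*V²) = -6 + (3*V + 6*V²) = -6 + 3*V + 6*V²)
p(C((2*5)*k(-4, 6))) + S = (-6 + 3*(3*((2*5)*6)) + 6*(3*((2*5)*6))²) + 42676/481903 = (-6 + 3*(3*(10*6)) + 6*(3*(10*6))²) + 42676/481903 = (-6 + 3*(3*60) + 6*(3*60)²) + 42676/481903 = (-6 + 3*180 + 6*180²) + 42676/481903 = (-6 + 540 + 6*32400) + 42676/481903 = (-6 + 540 + 194400) + 42676/481903 = 194934 + 42676/481903 = 93939322078/481903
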